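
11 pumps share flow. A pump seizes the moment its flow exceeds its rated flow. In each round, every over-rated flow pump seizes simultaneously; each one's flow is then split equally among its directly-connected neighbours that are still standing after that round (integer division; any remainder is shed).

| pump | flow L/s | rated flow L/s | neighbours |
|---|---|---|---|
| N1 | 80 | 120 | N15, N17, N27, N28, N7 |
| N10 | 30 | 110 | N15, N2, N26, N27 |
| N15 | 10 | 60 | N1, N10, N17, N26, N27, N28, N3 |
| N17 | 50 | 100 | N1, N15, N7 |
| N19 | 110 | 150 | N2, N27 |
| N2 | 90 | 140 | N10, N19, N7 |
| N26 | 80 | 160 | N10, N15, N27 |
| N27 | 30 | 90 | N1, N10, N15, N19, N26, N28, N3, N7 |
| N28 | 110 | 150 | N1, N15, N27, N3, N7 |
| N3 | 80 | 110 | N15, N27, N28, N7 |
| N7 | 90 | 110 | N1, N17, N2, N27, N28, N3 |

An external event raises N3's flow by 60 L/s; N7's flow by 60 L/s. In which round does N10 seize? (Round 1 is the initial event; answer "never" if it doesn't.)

never

Round 1 — N3 at 140 > 110; N7 at 150 > 110. N3, N7 seize.
  N3 sheds 140 L/s to N15, N27, N28: 46 each (2 lost).
    N15: 10+46 = 56 ≤ 60
    N27: 30+46 = 76 ≤ 90
    N28: 110+46 = 156 > 150
  N7 sheds 150 L/s to N1, N17, N2, N27, N28: 30 each.
    N1: 80+30 = 110 ≤ 120
    N17: 50+30 = 80 ≤ 100
    N2: 90+30 = 120 ≤ 140
    N27: 76+30 = 106 > 90
    N28: 156+30 = 186 > 150
Round 2 — N27, N28 seize.
  N27 sheds 106 L/s to N1, N10, N15, N19, N26: 21 each (1 lost).
    N1: 110+21 = 131 > 120
    N10: 30+21 = 51 ≤ 110
    N15: 56+21 = 77 > 60
    N19: 110+21 = 131 ≤ 150
    N26: 80+21 = 101 ≤ 160
  N28 sheds 186 L/s to N1, N15: 93 each.
    N1: 131+93 = 224 > 120
    N15: 77+93 = 170 > 60
Round 3 — N1, N15 seize.
  N1 sheds 224 L/s to N17: 224 each.
    N17: 80+224 = 304 > 100
  N15 sheds 170 L/s to N10, N17, N26: 56 each (2 lost).
    N10: 51+56 = 107 ≤ 110
    N17: 304+56 = 360 > 100
    N26: 101+56 = 157 ≤ 160
Round 4 — N17 seizes.
  N17 sheds 360 L/s: no online neighbours, lost.
No further seizures.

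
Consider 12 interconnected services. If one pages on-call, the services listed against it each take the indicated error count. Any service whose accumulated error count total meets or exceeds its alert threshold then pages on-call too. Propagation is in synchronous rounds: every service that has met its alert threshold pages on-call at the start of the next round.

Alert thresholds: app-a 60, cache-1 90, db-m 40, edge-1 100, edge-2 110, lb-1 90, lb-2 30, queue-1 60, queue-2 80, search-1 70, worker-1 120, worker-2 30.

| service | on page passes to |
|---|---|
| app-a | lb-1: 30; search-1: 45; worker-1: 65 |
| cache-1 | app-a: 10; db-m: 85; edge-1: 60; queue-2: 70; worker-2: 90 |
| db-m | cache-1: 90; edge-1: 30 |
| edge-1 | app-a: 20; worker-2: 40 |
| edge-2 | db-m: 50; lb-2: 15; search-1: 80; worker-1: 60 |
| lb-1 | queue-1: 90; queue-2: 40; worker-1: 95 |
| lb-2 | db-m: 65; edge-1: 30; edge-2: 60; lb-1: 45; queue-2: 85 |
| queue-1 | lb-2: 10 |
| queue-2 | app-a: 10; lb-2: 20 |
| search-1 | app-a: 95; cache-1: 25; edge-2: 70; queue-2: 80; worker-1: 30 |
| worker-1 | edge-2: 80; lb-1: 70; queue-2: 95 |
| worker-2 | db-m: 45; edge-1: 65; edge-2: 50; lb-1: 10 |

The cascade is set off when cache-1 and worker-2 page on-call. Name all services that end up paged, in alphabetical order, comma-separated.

Round 1 — cache-1, worker-2 page on-call (initial).
  app-a: +10 → 10 < 60
  db-m: +85+45 → 130 ≥ 40
  edge-1: +60+65 → 125 ≥ 100
  edge-2: +50 → 50 < 110
  lb-1: +10 → 10 < 90
  queue-2: +70 → 70 < 80
Round 2 — db-m, edge-1 page on-call.
  app-a: +20 → 30 < 60
No further pages.

cache-1, db-m, edge-1, worker-2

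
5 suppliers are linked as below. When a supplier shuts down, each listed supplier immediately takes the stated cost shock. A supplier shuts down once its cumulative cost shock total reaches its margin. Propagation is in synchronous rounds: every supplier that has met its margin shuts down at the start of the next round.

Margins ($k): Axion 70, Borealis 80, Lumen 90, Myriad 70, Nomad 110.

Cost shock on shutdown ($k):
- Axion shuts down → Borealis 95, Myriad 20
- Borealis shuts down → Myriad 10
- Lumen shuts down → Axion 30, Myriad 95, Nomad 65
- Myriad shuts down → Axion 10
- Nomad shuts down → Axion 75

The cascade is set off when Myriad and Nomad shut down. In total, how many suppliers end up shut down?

4

Round 1 — Myriad, Nomad shut down (initial).
  Axion: +10+75 → 85 ≥ 70
Round 2 — Axion shuts down.
  Borealis: +95 → 95 ≥ 80
Round 3 — Borealis shuts down.
No further shutdowns.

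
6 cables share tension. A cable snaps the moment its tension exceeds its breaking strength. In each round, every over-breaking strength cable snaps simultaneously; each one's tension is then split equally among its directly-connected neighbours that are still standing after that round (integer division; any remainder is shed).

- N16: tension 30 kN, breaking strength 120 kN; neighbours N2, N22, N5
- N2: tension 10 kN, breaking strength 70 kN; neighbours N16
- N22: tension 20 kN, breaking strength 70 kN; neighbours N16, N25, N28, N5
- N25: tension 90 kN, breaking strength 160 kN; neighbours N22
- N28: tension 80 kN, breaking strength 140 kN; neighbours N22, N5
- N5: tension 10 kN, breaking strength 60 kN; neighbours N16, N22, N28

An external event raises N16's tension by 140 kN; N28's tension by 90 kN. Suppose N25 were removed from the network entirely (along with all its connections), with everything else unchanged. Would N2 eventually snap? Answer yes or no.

no

With N25 removed:
Round 1 — N16 at 170 > 120; N28 at 170 > 140. N16, N28 snap.
  N16 sheds 170 kN to N2, N22, N5: 56 each (2 lost).
    N2: 10+56 = 66 ≤ 70
    N22: 20+56 = 76 > 70
    N5: 10+56 = 66 > 60
  N28 sheds 170 kN to N22, N5: 85 each.
    N22: 76+85 = 161 > 70
    N5: 66+85 = 151 > 60
Round 2 — N22, N5 snap.
  N22 sheds 161 kN: no online neighbours, lost.
  N5 sheds 151 kN: no online neighbours, lost.
No further breaks.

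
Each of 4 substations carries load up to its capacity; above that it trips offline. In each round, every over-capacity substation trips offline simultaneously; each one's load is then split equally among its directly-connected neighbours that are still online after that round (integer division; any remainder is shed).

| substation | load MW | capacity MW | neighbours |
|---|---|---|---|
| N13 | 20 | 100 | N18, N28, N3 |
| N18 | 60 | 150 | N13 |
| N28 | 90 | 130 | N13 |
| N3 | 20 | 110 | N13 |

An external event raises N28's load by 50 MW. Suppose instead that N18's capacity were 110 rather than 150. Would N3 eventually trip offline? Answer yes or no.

no

With N18's capacity at 110:
Round 1 — N28 at 140 > 130. N28 trips offline.
  N28 sheds 140 MW to N13: 140 each.
    N13: 20+140 = 160 > 100
Round 2 — N13 trips offline.
  N13 sheds 160 MW to N18, N3: 80 each.
    N18: 60+80 = 140 > 110
    N3: 20+80 = 100 ≤ 110
Round 3 — N18 trips offline.
  N18 sheds 140 MW: no online neighbours, lost.
No further trips.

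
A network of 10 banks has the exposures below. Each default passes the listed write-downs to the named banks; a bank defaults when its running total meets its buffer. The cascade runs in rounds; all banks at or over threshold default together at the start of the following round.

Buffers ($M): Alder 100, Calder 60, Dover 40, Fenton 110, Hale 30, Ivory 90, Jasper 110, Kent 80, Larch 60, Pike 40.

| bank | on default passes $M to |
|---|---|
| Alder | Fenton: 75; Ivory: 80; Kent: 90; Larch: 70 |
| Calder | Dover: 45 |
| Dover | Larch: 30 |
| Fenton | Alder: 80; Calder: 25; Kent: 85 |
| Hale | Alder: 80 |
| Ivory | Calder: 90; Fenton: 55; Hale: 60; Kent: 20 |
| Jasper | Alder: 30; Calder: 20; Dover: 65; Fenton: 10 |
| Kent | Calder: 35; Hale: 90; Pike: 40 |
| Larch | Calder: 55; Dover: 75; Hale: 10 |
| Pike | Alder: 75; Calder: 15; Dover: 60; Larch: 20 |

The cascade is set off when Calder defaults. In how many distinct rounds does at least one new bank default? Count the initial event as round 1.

2

Round 1 — Calder defaults (initial).
  Dover: +45 → 45 ≥ 40
Round 2 — Dover defaults.
  Larch: +30 → 30 < 60
No further defaults.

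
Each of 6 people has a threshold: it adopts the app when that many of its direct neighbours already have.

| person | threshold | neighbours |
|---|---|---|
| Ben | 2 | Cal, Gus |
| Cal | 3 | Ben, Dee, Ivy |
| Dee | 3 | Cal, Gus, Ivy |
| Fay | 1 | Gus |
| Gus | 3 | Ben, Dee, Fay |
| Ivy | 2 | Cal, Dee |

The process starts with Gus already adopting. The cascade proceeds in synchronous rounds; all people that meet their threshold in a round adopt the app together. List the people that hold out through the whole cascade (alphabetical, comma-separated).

Round 1 — Gus adopts the app (initial).
Round 2 — checking thresholds:
  Ben: 1 of 2 neighbours < 2, not yet.
  Dee: 1 of 3 neighbours < 3, not yet.
  Fay: 1 of 1 neighbours ≥ 1, adopts the app.
Round 3 — no new adoptions; cascade stops.

Ben, Cal, Dee, Ivy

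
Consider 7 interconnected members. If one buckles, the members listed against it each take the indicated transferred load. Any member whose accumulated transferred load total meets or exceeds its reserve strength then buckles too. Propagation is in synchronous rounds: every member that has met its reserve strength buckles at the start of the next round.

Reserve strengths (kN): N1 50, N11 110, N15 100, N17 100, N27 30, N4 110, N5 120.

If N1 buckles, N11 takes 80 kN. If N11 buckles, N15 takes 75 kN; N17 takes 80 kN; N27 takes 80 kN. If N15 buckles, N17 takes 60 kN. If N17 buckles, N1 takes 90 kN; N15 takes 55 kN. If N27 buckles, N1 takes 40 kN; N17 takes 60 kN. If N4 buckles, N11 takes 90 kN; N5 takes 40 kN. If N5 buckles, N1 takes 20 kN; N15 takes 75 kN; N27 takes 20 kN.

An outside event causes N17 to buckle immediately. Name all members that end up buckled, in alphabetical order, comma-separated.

N1, N17

Round 1 — N17 buckles (initial).
  N1: +90 → 90 ≥ 50
  N15: +55 → 55 < 100
Round 2 — N1 buckles.
  N11: +80 → 80 < 110
No further bucklings.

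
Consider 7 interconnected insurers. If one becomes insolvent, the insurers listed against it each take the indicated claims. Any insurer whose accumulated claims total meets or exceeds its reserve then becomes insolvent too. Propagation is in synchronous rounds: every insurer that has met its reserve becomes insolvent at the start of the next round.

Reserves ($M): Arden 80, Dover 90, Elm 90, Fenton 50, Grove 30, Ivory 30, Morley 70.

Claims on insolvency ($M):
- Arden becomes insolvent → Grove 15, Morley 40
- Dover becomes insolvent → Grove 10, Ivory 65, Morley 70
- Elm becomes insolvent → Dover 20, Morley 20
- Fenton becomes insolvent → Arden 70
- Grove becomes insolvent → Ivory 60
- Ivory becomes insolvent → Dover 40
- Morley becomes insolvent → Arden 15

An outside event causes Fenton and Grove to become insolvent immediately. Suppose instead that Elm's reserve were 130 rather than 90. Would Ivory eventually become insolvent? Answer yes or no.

yes

With Elm's reserve at 130:
Round 1 — Fenton, Grove become insolvent (initial).
  Arden: +70 → 70 < 80
  Ivory: +60 → 60 ≥ 30
Round 2 — Ivory becomes insolvent.
  Dover: +40 → 40 < 90
No further insolvencies.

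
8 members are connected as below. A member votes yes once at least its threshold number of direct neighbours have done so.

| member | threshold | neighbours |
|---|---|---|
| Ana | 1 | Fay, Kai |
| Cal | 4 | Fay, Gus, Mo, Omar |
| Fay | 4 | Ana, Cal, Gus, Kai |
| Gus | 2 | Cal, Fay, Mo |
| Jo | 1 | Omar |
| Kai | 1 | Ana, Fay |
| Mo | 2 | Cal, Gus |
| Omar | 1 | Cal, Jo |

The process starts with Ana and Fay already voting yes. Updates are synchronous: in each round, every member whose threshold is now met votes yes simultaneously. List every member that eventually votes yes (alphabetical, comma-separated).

Ana, Fay, Kai

Round 1 — Ana, Fay vote yes (initial).
Round 2 — checking thresholds:
  Cal: 1 of 4 neighbours < 4, holds.
  Gus: 1 of 3 neighbours < 2, holds.
  Kai: 2 of 2 neighbours ≥ 1, votes yes.
Round 3 — no new yes votes; cascade stops.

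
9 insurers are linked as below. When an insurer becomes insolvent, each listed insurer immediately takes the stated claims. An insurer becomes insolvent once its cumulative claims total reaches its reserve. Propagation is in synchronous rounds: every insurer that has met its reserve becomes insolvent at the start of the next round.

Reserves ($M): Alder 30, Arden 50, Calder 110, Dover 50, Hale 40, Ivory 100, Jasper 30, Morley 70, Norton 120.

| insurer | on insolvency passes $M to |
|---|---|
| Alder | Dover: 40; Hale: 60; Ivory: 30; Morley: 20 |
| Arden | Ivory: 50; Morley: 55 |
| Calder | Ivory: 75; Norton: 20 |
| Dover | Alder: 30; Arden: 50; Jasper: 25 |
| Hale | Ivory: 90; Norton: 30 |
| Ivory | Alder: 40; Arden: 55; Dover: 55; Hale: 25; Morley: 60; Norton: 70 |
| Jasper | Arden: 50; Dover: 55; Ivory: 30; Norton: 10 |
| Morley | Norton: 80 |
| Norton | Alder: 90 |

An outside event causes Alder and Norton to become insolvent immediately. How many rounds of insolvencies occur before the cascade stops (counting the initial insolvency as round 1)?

4

Round 1 — Alder, Norton become insolvent (initial).
  Dover: +40 → 40 < 50
  Hale: +60 → 60 ≥ 40
  Ivory: +30 → 30 < 100
  Morley: +20 → 20 < 70
Round 2 — Hale becomes insolvent.
  Ivory: +90 → 120 ≥ 100
Round 3 — Ivory becomes insolvent.
  Arden: +55 → 55 ≥ 50
  Dover: +55 → 95 ≥ 50
  Morley: +60 → 80 ≥ 70
Round 4 — Arden, Dover, Morley become insolvent.
  Jasper: +25 → 25 < 30
No further insolvencies.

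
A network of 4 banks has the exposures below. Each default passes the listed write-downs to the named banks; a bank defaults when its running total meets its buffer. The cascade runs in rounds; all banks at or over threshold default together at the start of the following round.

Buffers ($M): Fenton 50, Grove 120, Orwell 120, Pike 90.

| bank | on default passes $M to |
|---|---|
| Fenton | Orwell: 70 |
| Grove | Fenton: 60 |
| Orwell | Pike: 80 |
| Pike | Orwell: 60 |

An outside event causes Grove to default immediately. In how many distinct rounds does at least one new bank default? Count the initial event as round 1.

Round 1 — Grove defaults (initial).
  Fenton: +60 → 60 ≥ 50
Round 2 — Fenton defaults.
  Orwell: +70 → 70 < 120
No further defaults.

2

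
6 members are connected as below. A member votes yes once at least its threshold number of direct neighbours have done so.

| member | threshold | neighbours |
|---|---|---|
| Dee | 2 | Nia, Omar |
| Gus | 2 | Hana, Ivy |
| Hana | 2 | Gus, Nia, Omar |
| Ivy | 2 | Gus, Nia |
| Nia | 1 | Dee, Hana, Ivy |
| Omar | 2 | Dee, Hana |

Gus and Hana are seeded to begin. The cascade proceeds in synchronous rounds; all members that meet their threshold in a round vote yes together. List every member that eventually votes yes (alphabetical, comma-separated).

Round 1 — Gus, Hana vote yes (initial).
Round 2 — checking thresholds:
  Ivy: 1 of 2 neighbours < 2, not yet.
  Nia: 1 of 3 neighbours ≥ 1, votes yes.
  Omar: 1 of 2 neighbours < 2, not yet.
Round 3 — checking thresholds:
  Dee: 1 of 2 neighbours < 2, not yet.
  Ivy: 2 of 2 neighbours ≥ 2, votes yes.
  Omar: 1 of 2 neighbours < 2, not yet.
Round 4 — no new yes votes; cascade stops.

Gus, Hana, Ivy, Nia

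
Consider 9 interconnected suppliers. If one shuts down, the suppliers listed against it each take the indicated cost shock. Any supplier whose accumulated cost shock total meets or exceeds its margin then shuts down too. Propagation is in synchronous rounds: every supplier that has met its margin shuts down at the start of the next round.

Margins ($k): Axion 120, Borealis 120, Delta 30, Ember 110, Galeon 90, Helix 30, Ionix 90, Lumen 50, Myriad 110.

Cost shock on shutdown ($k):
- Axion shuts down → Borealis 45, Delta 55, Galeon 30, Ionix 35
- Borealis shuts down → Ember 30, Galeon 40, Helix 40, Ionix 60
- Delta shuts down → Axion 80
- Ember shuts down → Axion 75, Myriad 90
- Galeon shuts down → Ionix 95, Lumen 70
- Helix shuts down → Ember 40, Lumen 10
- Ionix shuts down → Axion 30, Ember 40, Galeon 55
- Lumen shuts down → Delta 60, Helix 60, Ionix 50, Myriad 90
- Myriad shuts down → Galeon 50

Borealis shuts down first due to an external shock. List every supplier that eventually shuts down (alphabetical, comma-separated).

Borealis, Helix

Round 1 — Borealis shuts down (initial).
  Ember: +30 → 30 < 110
  Galeon: +40 → 40 < 90
  Helix: +40 → 40 ≥ 30
  Ionix: +60 → 60 < 90
Round 2 — Helix shuts down.
  Ember: +40 → 70 < 110
  Lumen: +10 → 10 < 50
No further shutdowns.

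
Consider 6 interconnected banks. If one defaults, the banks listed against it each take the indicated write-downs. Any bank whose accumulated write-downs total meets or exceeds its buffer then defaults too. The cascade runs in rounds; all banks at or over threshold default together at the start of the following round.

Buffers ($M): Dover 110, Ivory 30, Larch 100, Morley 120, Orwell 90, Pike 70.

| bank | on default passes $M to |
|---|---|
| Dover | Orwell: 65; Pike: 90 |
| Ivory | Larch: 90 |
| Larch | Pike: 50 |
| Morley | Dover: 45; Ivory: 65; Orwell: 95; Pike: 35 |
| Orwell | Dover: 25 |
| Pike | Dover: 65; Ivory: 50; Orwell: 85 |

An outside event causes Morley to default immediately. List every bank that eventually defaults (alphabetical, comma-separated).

Ivory, Morley, Orwell

Round 1 — Morley defaults (initial).
  Dover: +45 → 45 < 110
  Ivory: +65 → 65 ≥ 30
  Orwell: +95 → 95 ≥ 90
  Pike: +35 → 35 < 70
Round 2 — Ivory, Orwell default.
  Dover: +25 → 70 < 110
  Larch: +90 → 90 < 100
No further defaults.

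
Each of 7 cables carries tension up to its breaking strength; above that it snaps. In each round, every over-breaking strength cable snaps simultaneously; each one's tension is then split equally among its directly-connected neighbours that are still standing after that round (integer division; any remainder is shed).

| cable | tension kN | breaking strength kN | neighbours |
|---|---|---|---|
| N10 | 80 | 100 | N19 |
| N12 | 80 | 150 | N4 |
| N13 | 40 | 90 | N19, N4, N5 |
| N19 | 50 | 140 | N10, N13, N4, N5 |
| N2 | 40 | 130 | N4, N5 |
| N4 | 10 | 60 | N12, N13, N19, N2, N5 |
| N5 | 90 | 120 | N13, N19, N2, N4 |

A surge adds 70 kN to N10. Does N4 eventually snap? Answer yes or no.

yes

Round 1 — N10 at 150 > 100. N10 snaps.
  N10 sheds 150 kN to N19: 150 each.
    N19: 50+150 = 200 > 140
Round 2 — N19 snaps.
  N19 sheds 200 kN to N13, N4, N5: 66 each (2 lost).
    N13: 40+66 = 106 > 90
    N4: 10+66 = 76 > 60
    N5: 90+66 = 156 > 120
Round 3 — N13, N4, N5 snap.
  N13 sheds 106 kN: no online neighbours, lost.
  N4 sheds 76 kN to N12, N2: 38 each.
    N12: 80+38 = 118 ≤ 150
    N2: 40+38 = 78 ≤ 130
  N5 sheds 156 kN to N2: 156 each.
    N2: 78+156 = 234 > 130
Round 4 — N2 snaps.
  N2 sheds 234 kN: no online neighbours, lost.
No further breaks.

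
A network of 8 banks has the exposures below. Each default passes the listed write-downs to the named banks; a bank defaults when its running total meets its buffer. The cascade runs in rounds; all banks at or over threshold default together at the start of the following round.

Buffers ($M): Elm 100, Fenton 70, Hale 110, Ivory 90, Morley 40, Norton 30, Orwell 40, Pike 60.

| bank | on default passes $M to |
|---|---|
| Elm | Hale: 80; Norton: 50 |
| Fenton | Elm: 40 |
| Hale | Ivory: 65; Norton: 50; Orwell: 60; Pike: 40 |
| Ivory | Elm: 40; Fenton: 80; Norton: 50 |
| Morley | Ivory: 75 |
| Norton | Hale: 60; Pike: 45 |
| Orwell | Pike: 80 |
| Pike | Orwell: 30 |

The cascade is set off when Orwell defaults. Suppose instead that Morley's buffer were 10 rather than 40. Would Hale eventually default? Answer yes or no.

With Morley's buffer at 10:
Round 1 — Orwell defaults (initial).
  Pike: +80 → 80 ≥ 60
Round 2 — Pike defaults.
No further defaults.

no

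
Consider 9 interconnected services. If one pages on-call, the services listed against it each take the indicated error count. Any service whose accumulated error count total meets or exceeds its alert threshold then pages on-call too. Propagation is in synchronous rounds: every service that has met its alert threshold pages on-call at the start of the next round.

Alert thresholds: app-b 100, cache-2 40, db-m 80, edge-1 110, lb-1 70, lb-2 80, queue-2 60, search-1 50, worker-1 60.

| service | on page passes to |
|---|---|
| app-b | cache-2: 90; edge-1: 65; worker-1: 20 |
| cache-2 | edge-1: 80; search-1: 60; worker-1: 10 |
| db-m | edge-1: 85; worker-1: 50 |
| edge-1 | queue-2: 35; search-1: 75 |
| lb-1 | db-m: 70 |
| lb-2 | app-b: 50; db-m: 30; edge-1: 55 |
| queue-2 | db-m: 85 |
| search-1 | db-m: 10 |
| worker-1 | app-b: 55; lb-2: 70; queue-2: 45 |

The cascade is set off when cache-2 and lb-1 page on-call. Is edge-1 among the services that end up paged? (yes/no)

yes

Round 1 — cache-2, lb-1 page on-call (initial).
  db-m: +70 → 70 < 80
  edge-1: +80 → 80 < 110
  search-1: +60 → 60 ≥ 50
  worker-1: +10 → 10 < 60
Round 2 — search-1 pages on-call.
  db-m: +10 → 80 ≥ 80
Round 3 — db-m pages on-call.
  edge-1: +85 → 165 ≥ 110
  worker-1: +50 → 60 ≥ 60
Round 4 — edge-1, worker-1 page on-call.
  app-b: +55 → 55 < 100
  lb-2: +70 → 70 < 80
  queue-2: +35+45 → 80 ≥ 60
Round 5 — queue-2 pages on-call.
No further pages.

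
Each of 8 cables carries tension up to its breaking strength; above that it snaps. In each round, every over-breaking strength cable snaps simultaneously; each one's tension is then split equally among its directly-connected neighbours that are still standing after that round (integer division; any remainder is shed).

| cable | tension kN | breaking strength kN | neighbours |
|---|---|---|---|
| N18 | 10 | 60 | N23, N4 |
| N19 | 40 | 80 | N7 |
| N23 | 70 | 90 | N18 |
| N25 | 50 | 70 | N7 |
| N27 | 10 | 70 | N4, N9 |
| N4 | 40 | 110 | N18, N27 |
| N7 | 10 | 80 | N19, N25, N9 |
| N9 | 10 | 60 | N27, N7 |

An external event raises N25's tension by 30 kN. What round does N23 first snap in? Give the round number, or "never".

never

Round 1 — N25 at 80 > 70. N25 snaps.
  N25 sheds 80 kN to N7: 80 each.
    N7: 10+80 = 90 > 80
Round 2 — N7 snaps.
  N7 sheds 90 kN to N19, N9: 45 each.
    N19: 40+45 = 85 > 80
    N9: 10+45 = 55 ≤ 60
Round 3 — N19 snaps.
  N19 sheds 85 kN: no online neighbours, lost.
No further breaks.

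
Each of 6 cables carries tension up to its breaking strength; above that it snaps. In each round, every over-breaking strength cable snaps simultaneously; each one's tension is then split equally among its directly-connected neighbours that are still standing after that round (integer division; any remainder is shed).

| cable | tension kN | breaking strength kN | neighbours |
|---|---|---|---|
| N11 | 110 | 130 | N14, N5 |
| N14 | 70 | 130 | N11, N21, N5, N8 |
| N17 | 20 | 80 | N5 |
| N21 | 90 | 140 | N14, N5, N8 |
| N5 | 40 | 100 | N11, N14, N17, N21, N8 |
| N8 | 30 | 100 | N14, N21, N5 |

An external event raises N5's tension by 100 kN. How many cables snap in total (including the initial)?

5

Round 1 — N5 at 140 > 100. N5 snaps.
  N5 sheds 140 kN to N11, N14, N17, N21, N8: 28 each.
    N11: 110+28 = 138 > 130
    N14: 70+28 = 98 ≤ 130
    N17: 20+28 = 48 ≤ 80
    N21: 90+28 = 118 ≤ 140
    N8: 30+28 = 58 ≤ 100
Round 2 — N11 snaps.
  N11 sheds 138 kN to N14: 138 each.
    N14: 98+138 = 236 > 130
Round 3 — N14 snaps.
  N14 sheds 236 kN to N21, N8: 118 each.
    N21: 118+118 = 236 > 140
    N8: 58+118 = 176 > 100
Round 4 — N21, N8 snap.
  N21 sheds 236 kN: no online neighbours, lost.
  N8 sheds 176 kN: no online neighbours, lost.
No further breaks.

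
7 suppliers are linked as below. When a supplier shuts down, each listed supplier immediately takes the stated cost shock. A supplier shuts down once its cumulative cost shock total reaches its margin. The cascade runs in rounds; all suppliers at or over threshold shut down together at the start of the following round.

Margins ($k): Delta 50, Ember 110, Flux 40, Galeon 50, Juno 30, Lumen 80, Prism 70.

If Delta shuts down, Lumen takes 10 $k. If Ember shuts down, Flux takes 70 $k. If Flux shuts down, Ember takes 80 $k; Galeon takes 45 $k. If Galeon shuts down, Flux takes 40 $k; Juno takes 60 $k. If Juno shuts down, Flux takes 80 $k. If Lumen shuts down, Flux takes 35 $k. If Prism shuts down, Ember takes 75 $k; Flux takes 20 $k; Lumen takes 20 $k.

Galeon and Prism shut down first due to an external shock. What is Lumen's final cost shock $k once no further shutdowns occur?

Round 1 — Galeon, Prism shut down (initial).
  Ember: +75 → 75 < 110
  Flux: +40+20 → 60 ≥ 40
  Juno: +60 → 60 ≥ 30
  Lumen: +20 → 20 < 80
Round 2 — Flux, Juno shut down.
  Ember: +80 → 155 ≥ 110
Round 3 — Ember shuts down.
No further shutdowns.

20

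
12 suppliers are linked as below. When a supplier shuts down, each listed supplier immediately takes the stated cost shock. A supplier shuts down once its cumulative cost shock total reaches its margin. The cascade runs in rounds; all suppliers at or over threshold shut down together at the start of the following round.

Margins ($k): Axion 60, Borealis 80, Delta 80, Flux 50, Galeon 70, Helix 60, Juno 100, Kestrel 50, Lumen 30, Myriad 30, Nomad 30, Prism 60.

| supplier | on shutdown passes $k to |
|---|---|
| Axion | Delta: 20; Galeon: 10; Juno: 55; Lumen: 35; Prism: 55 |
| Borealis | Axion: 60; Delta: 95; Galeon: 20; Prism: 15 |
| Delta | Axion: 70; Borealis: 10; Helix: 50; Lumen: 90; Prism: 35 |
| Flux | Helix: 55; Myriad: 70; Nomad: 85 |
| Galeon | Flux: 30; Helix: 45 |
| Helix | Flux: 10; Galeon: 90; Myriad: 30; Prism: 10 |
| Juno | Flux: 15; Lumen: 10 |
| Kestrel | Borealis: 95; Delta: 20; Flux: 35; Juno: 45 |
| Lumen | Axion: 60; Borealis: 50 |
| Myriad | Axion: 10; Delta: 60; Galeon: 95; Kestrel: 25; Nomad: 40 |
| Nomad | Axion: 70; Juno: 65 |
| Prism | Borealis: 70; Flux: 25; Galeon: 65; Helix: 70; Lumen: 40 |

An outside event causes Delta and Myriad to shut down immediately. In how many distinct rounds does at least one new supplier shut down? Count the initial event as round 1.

Round 1 — Delta, Myriad shut down (initial).
  Axion: +70+10 → 80 ≥ 60
  Borealis: +10 → 10 < 80
  Galeon: +95 → 95 ≥ 70
  Helix: +50 → 50 < 60
  Kestrel: +25 → 25 < 50
  Lumen: +90 → 90 ≥ 30
  Nomad: +40 → 40 ≥ 30
  Prism: +35 → 35 < 60
Round 2 — Axion, Galeon, Lumen, Nomad shut down.
  Borealis: +50 → 60 < 80
  Flux: +30 → 30 < 50
  Helix: +45 → 95 ≥ 60
  Juno: +55+65 → 120 ≥ 100
  Prism: +55 → 90 ≥ 60
Round 3 — Helix, Juno, Prism shut down.
  Borealis: +70 → 130 ≥ 80
  Flux: +10+15+25 → 80 ≥ 50
Round 4 — Borealis, Flux shut down.
No further shutdowns.

4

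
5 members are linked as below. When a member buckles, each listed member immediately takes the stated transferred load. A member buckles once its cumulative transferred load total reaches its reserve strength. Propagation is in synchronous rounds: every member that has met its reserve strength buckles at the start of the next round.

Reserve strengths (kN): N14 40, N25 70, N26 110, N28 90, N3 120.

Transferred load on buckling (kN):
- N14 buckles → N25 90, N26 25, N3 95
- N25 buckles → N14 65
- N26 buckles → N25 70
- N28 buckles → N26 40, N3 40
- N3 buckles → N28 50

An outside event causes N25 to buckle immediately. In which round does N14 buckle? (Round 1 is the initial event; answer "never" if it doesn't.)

Round 1 — N25 buckles (initial).
  N14: +65 → 65 ≥ 40
Round 2 — N14 buckles.
  N26: +25 → 25 < 110
  N3: +95 → 95 < 120
No further bucklings.

2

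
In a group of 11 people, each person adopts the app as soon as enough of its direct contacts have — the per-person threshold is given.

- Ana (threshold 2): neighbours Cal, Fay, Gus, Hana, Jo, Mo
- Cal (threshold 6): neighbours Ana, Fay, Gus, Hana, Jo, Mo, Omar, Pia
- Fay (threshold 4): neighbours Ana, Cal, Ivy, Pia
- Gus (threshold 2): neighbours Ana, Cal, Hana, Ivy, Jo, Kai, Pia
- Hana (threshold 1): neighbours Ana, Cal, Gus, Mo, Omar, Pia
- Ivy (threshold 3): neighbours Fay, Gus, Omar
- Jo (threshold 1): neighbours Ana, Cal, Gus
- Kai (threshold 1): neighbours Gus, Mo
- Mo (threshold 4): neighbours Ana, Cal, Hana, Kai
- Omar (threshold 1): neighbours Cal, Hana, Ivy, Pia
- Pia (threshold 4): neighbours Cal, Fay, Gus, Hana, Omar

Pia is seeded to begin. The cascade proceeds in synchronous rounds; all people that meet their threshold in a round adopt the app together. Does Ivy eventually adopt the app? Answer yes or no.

no

Round 1 — Pia adopts the app (initial).
Round 2 — checking thresholds:
  Cal: 1 of 8 neighbours < 6, holds.
  Fay: 1 of 4 neighbours < 4, holds.
  Gus: 1 of 7 neighbours < 2, holds.
  Hana: 1 of 6 neighbours ≥ 1, adopts the app.
  Omar: 1 of 4 neighbours ≥ 1, adopts the app.
Round 3 — checking thresholds:
  Ana: 1 of 6 neighbours < 2, holds.
  Cal: 3 of 8 neighbours < 6, holds.
  Fay: 1 of 4 neighbours < 4, holds.
  Gus: 2 of 7 neighbours ≥ 2, adopts the app.
  Ivy: 1 of 3 neighbours < 3, holds.
  Mo: 1 of 4 neighbours < 4, holds.
Round 4 — checking thresholds:
  Ana: 2 of 6 neighbours ≥ 2, adopts the app.
  Cal: 4 of 8 neighbours < 6, holds.
  Fay: 1 of 4 neighbours < 4, holds.
  Ivy: 2 of 3 neighbours < 3, holds.
  Jo: 1 of 3 neighbours ≥ 1, adopts the app.
  Kai: 1 of 2 neighbours ≥ 1, adopts the app.
  Mo: 1 of 4 neighbours < 4, holds.
Round 5 — checking thresholds:
  Cal: 6 of 8 neighbours ≥ 6, adopts the app.
  Fay: 2 of 4 neighbours < 4, holds.
  Ivy: 2 of 3 neighbours < 3, holds.
  Mo: 3 of 4 neighbours < 4, holds.
Round 6 — checking thresholds:
  Fay: 3 of 4 neighbours < 4, holds.
  Ivy: 2 of 3 neighbours < 3, holds.
  Mo: 4 of 4 neighbours ≥ 4, adopts the app.
Round 7 — no new adoptions; cascade stops.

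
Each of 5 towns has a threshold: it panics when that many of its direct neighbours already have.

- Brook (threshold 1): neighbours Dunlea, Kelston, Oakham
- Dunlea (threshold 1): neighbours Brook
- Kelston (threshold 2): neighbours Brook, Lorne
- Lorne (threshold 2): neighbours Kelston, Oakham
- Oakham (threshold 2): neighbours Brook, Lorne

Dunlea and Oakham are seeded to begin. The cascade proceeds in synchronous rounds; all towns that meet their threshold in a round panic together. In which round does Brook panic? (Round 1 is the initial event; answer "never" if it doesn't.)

2

Round 1 — Dunlea, Oakham panic (initial).
Round 2 — checking thresholds:
  Brook: 2 of 3 neighbours ≥ 1, panics.
  Lorne: 1 of 2 neighbours < 2, below threshold.
Round 3 — no new panics; cascade stops.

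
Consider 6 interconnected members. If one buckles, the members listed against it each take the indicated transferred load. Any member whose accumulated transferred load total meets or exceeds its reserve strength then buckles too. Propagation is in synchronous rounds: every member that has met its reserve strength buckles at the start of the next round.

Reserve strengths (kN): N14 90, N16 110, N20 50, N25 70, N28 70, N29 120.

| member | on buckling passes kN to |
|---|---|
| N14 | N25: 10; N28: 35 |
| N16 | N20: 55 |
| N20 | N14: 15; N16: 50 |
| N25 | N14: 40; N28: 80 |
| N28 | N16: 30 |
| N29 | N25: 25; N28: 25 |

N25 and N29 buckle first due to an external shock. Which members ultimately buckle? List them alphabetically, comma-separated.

Round 1 — N25, N29 buckle (initial).
  N14: +40 → 40 < 90
  N28: +80+25 → 105 ≥ 70
Round 2 — N28 buckles.
  N16: +30 → 30 < 110
No further bucklings.

N25, N28, N29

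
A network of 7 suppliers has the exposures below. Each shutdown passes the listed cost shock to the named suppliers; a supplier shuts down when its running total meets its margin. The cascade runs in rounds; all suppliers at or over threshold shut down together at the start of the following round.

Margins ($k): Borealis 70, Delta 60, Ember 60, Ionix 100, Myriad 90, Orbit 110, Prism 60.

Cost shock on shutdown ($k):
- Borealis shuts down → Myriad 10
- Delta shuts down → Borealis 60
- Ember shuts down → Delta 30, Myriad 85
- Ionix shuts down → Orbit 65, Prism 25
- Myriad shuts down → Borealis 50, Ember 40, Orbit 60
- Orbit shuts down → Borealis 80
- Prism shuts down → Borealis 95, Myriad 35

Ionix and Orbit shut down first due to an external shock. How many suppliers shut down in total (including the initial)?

Round 1 — Ionix, Orbit shut down (initial).
  Borealis: +80 → 80 ≥ 70
  Prism: +25 → 25 < 60
Round 2 — Borealis shuts down.
  Myriad: +10 → 10 < 90
No further shutdowns.

3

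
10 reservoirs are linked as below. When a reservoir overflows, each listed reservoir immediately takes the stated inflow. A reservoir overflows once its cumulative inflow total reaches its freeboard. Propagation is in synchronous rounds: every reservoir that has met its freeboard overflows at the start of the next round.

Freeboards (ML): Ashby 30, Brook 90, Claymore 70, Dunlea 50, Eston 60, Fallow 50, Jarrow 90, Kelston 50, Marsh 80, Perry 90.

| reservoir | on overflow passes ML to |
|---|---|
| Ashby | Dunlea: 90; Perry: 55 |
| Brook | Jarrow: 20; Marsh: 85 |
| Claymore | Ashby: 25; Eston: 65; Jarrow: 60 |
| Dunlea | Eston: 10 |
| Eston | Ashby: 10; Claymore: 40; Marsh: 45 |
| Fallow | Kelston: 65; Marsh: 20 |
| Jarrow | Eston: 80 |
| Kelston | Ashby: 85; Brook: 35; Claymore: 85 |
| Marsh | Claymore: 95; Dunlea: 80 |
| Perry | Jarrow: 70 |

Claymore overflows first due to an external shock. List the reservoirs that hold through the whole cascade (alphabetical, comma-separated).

Brook, Fallow, Jarrow, Kelston, Marsh, Perry

Round 1 — Claymore overflows (initial).
  Ashby: +25 → 25 < 30
  Eston: +65 → 65 ≥ 60
  Jarrow: +60 → 60 < 90
Round 2 — Eston overflows.
  Ashby: +10 → 35 ≥ 30
  Marsh: +45 → 45 < 80
Round 3 — Ashby overflows.
  Dunlea: +90 → 90 ≥ 50
  Perry: +55 → 55 < 90
Round 4 — Dunlea overflows.
No further overflows.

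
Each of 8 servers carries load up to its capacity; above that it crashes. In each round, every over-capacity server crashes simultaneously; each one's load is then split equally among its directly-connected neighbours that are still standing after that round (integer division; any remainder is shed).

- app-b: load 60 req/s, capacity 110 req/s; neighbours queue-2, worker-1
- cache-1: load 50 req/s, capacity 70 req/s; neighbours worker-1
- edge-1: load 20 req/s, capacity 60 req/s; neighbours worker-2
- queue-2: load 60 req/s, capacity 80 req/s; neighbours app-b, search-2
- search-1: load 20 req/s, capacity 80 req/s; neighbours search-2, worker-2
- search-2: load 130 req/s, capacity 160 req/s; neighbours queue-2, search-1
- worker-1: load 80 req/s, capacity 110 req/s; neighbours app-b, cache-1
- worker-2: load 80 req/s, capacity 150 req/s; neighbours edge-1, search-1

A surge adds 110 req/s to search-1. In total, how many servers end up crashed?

Round 1 — search-1 at 130 > 80. search-1 crashes.
  search-1 sheds 130 req/s to search-2, worker-2: 65 each.
    search-2: 130+65 = 195 > 160
    worker-2: 80+65 = 145 ≤ 150
Round 2 — search-2 crashes.
  search-2 sheds 195 req/s to queue-2: 195 each.
    queue-2: 60+195 = 255 > 80
Round 3 — queue-2 crashes.
  queue-2 sheds 255 req/s to app-b: 255 each.
    app-b: 60+255 = 315 > 110
Round 4 — app-b crashes.
  app-b sheds 315 req/s to worker-1: 315 each.
    worker-1: 80+315 = 395 > 110
Round 5 — worker-1 crashes.
  worker-1 sheds 395 req/s to cache-1: 395 each.
    cache-1: 50+395 = 445 > 70
Round 6 — cache-1 crashes.
  cache-1 sheds 445 req/s: no online neighbours, lost.
No further crashes.

6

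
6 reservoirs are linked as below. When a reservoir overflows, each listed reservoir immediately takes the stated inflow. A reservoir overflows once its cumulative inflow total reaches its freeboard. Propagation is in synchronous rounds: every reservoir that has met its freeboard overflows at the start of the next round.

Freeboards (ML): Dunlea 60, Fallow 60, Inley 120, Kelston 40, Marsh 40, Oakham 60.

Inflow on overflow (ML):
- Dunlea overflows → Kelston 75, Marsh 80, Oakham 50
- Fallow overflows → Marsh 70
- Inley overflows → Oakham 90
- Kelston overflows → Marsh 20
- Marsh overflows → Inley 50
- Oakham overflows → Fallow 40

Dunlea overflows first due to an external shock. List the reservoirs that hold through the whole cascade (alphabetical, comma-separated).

Round 1 — Dunlea overflows (initial).
  Kelston: +75 → 75 ≥ 40
  Marsh: +80 → 80 ≥ 40
  Oakham: +50 → 50 < 60
Round 2 — Kelston, Marsh overflow.
  Inley: +50 → 50 < 120
No further overflows.

Fallow, Inley, Oakham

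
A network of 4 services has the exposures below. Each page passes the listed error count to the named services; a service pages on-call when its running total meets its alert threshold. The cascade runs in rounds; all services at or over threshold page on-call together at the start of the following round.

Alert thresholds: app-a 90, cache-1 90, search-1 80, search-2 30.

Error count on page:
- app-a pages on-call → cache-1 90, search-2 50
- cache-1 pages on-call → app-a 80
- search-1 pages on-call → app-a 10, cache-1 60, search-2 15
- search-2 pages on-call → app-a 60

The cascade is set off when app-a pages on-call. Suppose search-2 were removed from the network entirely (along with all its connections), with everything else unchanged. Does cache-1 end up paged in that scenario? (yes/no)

With search-2 removed:
Round 1 — app-a pages on-call (initial).
  cache-1: +90 → 90 ≥ 90
Round 2 — cache-1 pages on-call.
No further pages.

yes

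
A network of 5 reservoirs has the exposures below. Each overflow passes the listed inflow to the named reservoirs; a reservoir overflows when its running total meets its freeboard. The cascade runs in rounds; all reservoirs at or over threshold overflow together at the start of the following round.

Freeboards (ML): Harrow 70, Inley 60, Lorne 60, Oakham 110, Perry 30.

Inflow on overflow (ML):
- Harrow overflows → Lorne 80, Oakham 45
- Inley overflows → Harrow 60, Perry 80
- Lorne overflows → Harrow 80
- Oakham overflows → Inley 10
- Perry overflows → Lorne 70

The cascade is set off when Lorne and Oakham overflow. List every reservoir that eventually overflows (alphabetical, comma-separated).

Harrow, Lorne, Oakham

Round 1 — Lorne, Oakham overflow (initial).
  Harrow: +80 → 80 ≥ 70
  Inley: +10 → 10 < 60
Round 2 — Harrow overflows.
No further overflows.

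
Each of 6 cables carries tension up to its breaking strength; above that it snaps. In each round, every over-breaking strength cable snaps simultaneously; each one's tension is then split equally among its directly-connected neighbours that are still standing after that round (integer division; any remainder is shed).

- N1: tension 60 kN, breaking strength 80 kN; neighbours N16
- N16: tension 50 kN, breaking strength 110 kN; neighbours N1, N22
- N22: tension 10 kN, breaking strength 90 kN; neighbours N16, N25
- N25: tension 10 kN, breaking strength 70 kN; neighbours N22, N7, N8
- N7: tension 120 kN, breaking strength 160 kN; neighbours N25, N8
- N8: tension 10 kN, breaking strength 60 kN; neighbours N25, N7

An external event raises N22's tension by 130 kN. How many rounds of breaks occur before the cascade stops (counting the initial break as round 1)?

Round 1 — N22 at 140 > 90. N22 snaps.
  N22 sheds 140 kN to N16, N25: 70 each.
    N16: 50+70 = 120 > 110
    N25: 10+70 = 80 > 70
Round 2 — N16, N25 snap.
  N16 sheds 120 kN to N1: 120 each.
    N1: 60+120 = 180 > 80
  N25 sheds 80 kN to N7, N8: 40 each.
    N7: 120+40 = 160 ≤ 160
    N8: 10+40 = 50 ≤ 60
Round 3 — N1 snaps.
  N1 sheds 180 kN: no online neighbours, lost.
No further breaks.

3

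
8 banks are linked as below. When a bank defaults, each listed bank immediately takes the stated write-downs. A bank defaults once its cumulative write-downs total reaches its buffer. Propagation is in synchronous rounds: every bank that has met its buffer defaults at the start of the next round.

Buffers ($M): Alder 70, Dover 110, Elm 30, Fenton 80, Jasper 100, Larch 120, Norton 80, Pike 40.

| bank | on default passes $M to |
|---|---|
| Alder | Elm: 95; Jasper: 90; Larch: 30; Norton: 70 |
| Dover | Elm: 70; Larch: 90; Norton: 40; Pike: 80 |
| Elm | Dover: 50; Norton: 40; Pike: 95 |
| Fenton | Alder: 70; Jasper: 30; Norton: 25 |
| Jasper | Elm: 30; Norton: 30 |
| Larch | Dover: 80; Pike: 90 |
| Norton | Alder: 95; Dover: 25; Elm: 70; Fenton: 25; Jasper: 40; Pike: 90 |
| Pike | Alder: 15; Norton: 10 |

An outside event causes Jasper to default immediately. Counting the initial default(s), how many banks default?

5

Round 1 — Jasper defaults (initial).
  Elm: +30 → 30 ≥ 30
  Norton: +30 → 30 < 80
Round 2 — Elm defaults.
  Dover: +50 → 50 < 110
  Norton: +40 → 70 < 80
  Pike: +95 → 95 ≥ 40
Round 3 — Pike defaults.
  Alder: +15 → 15 < 70
  Norton: +10 → 80 ≥ 80
Round 4 — Norton defaults.
  Alder: +95 → 110 ≥ 70
  Dover: +25 → 75 < 110
  Fenton: +25 → 25 < 80
Round 5 — Alder defaults.
  Larch: +30 → 30 < 120
No further defaults.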